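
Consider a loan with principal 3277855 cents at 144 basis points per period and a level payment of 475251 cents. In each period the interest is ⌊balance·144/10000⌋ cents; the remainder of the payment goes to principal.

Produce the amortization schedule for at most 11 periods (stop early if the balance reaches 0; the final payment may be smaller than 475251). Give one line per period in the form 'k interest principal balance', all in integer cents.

1. interest=⌊3277855·144/10000⌋=47201; principal=475251-47201=428050; balance=3277855-428050=2849805
2. interest=⌊2849805·144/10000⌋=41037; principal=475251-41037=434214; balance=2849805-434214=2415591
3. interest=⌊2415591·144/10000⌋=34784; principal=475251-34784=440467; balance=2415591-440467=1975124
4. interest=⌊1975124·144/10000⌋=28441; principal=475251-28441=446810; balance=1975124-446810=1528314
5. interest=⌊1528314·144/10000⌋=22007; principal=475251-22007=453244; balance=1528314-453244=1075070
6. interest=⌊1075070·144/10000⌋=15481; principal=475251-15481=459770; balance=1075070-459770=615300
7. interest=⌊615300·144/10000⌋=8860; principal=475251-8860=466391; balance=615300-466391=148909
8. interest=⌊148909·144/10000⌋=2144; principal=min(475251-2144,148909)=148909; balance=148909-148909=0

1 47201 428050 2849805
2 41037 434214 2415591
3 34784 440467 1975124
4 28441 446810 1528314
5 22007 453244 1075070
6 15481 459770 615300
7 8860 466391 148909
8 2144 148909 0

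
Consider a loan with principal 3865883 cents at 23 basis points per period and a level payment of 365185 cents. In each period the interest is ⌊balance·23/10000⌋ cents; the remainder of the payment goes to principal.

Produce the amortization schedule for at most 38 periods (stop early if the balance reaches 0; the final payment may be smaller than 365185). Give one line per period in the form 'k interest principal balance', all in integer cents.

1. interest=⌊3865883·23/10000⌋=8891; principal=365185-8891=356294; balance=3865883-356294=3509589
2. interest=⌊3509589·23/10000⌋=8072; principal=365185-8072=357113; balance=3509589-357113=3152476
3. interest=⌊3152476·23/10000⌋=7250; principal=365185-7250=357935; balance=3152476-357935=2794541
4. interest=⌊2794541·23/10000⌋=6427; principal=365185-6427=358758; balance=2794541-358758=2435783
5. interest=⌊2435783·23/10000⌋=5602; principal=365185-5602=359583; balance=2435783-359583=2076200
6. interest=⌊2076200·23/10000⌋=4775; principal=365185-4775=360410; balance=2076200-360410=1715790
7. interest=⌊1715790·23/10000⌋=3946; principal=365185-3946=361239; balance=1715790-361239=1354551
8. interest=⌊1354551·23/10000⌋=3115; principal=365185-3115=362070; balance=1354551-362070=992481
9. interest=⌊992481·23/10000⌋=2282; principal=365185-2282=362903; balance=992481-362903=629578
10. interest=⌊629578·23/10000⌋=1448; principal=365185-1448=363737; balance=629578-363737=265841
11. interest=⌊265841·23/10000⌋=611; principal=min(365185-611,265841)=265841; balance=265841-265841=0

1 8891 356294 3509589
2 8072 357113 3152476
3 7250 357935 2794541
4 6427 358758 2435783
5 5602 359583 2076200
6 4775 360410 1715790
7 3946 361239 1354551
8 3115 362070 992481
9 2282 362903 629578
10 1448 363737 265841
11 611 265841 0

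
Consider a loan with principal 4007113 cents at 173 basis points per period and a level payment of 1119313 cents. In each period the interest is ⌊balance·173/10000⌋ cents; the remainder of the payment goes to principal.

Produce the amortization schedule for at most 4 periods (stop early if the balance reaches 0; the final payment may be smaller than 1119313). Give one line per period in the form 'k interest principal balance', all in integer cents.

1. interest=⌊4007113·173/10000⌋=69323; principal=1119313-69323=1049990; balance=4007113-1049990=2957123
2. interest=⌊2957123·173/10000⌋=51158; principal=1119313-51158=1068155; balance=2957123-1068155=1888968
3. interest=⌊1888968·173/10000⌋=32679; principal=1119313-32679=1086634; balance=1888968-1086634=802334
4. interest=⌊802334·173/10000⌋=13880; principal=min(1119313-13880,802334)=802334; balance=802334-802334=0

1 69323 1049990 2957123
2 51158 1068155 1888968
3 32679 1086634 802334
4 13880 802334 0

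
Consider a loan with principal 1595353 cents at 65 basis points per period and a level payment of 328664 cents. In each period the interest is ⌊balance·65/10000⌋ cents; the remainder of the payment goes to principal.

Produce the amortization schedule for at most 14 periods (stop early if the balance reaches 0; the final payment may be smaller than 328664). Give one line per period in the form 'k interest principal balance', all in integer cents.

1. interest=⌊1595353·65/10000⌋=10369; principal=328664-10369=318295; balance=1595353-318295=1277058
2. interest=⌊1277058·65/10000⌋=8300; principal=328664-8300=320364; balance=1277058-320364=956694
3. interest=⌊956694·65/10000⌋=6218; principal=328664-6218=322446; balance=956694-322446=634248
4. interest=⌊634248·65/10000⌋=4122; principal=328664-4122=324542; balance=634248-324542=309706
5. interest=⌊309706·65/10000⌋=2013; principal=min(328664-2013,309706)=309706; balance=309706-309706=0

1 10369 318295 1277058
2 8300 320364 956694
3 6218 322446 634248
4 4122 324542 309706
5 2013 309706 0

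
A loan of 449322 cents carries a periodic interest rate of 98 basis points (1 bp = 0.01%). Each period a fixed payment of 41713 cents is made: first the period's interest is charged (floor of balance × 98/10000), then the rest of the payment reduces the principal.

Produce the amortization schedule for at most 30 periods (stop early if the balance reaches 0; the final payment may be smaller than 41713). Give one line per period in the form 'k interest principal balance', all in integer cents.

1 4403 37310 412012
2 4037 37676 374336
3 3668 38045 336291
4 3295 38418 297873
5 2919 38794 259079
6 2538 39175 219904
7 2155 39558 180346
8 1767 39946 140400
9 1375 40338 100062
10 980 40733 59329
11 581 41132 18197
12 178 18197 0

1. interest=⌊449322·98/10000⌋=4403; principal=41713-4403=37310; balance=449322-37310=412012
2. interest=⌊412012·98/10000⌋=4037; principal=41713-4037=37676; balance=412012-37676=374336
3. interest=⌊374336·98/10000⌋=3668; principal=41713-3668=38045; balance=374336-38045=336291
4. interest=⌊336291·98/10000⌋=3295; principal=41713-3295=38418; balance=336291-38418=297873
5. interest=⌊297873·98/10000⌋=2919; principal=41713-2919=38794; balance=297873-38794=259079
6. interest=⌊259079·98/10000⌋=2538; principal=41713-2538=39175; balance=259079-39175=219904
7. interest=⌊219904·98/10000⌋=2155; principal=41713-2155=39558; balance=219904-39558=180346
8. interest=⌊180346·98/10000⌋=1767; principal=41713-1767=39946; balance=180346-39946=140400
9. interest=⌊140400·98/10000⌋=1375; principal=41713-1375=40338; balance=140400-40338=100062
10. interest=⌊100062·98/10000⌋=980; principal=41713-980=40733; balance=100062-40733=59329
11. interest=⌊59329·98/10000⌋=581; principal=41713-581=41132; balance=59329-41132=18197
12. interest=⌊18197·98/10000⌋=178; principal=min(41713-178,18197)=18197; balance=18197-18197=0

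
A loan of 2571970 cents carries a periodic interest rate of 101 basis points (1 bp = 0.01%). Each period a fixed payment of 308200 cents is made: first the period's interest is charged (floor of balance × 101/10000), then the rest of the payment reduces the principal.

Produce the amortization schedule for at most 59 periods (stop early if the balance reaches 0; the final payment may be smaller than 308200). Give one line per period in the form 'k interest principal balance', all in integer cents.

1. interest=⌊2571970·101/10000⌋=25976; principal=308200-25976=282224; balance=2571970-282224=2289746
2. interest=⌊2289746·101/10000⌋=23126; principal=308200-23126=285074; balance=2289746-285074=2004672
3. interest=⌊2004672·101/10000⌋=20247; principal=308200-20247=287953; balance=2004672-287953=1716719
4. interest=⌊1716719·101/10000⌋=17338; principal=308200-17338=290862; balance=1716719-290862=1425857
5. interest=⌊1425857·101/10000⌋=14401; principal=308200-14401=293799; balance=1425857-293799=1132058
6. interest=⌊1132058·101/10000⌋=11433; principal=308200-11433=296767; balance=1132058-296767=835291
7. interest=⌊835291·101/10000⌋=8436; principal=308200-8436=299764; balance=835291-299764=535527
8. interest=⌊535527·101/10000⌋=5408; principal=308200-5408=302792; balance=535527-302792=232735
9. interest=⌊232735·101/10000⌋=2350; principal=min(308200-2350,232735)=232735; balance=232735-232735=0

1 25976 282224 2289746
2 23126 285074 2004672
3 20247 287953 1716719
4 17338 290862 1425857
5 14401 293799 1132058
6 11433 296767 835291
7 8436 299764 535527
8 5408 302792 232735
9 2350 232735 0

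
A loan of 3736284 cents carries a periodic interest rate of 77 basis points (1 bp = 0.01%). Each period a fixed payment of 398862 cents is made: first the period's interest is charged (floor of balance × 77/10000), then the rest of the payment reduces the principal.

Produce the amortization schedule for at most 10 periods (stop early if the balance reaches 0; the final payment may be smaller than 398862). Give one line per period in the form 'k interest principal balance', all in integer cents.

1 28769 370093 3366191
2 25919 372943 2993248
3 23048 375814 2617434
4 20154 378708 2238726
5 17238 381624 1857102
6 14299 384563 1472539
7 11338 387524 1085015
8 8354 390508 694507
9 5347 393515 300992
10 2317 300992 0

1. interest=⌊3736284·77/10000⌋=28769; principal=398862-28769=370093; balance=3736284-370093=3366191
2. interest=⌊3366191·77/10000⌋=25919; principal=398862-25919=372943; balance=3366191-372943=2993248
3. interest=⌊2993248·77/10000⌋=23048; principal=398862-23048=375814; balance=2993248-375814=2617434
4. interest=⌊2617434·77/10000⌋=20154; principal=398862-20154=378708; balance=2617434-378708=2238726
5. interest=⌊2238726·77/10000⌋=17238; principal=398862-17238=381624; balance=2238726-381624=1857102
6. interest=⌊1857102·77/10000⌋=14299; principal=398862-14299=384563; balance=1857102-384563=1472539
7. interest=⌊1472539·77/10000⌋=11338; principal=398862-11338=387524; balance=1472539-387524=1085015
8. interest=⌊1085015·77/10000⌋=8354; principal=398862-8354=390508; balance=1085015-390508=694507
9. interest=⌊694507·77/10000⌋=5347; principal=398862-5347=393515; balance=694507-393515=300992
10. interest=⌊300992·77/10000⌋=2317; principal=min(398862-2317,300992)=300992; balance=300992-300992=0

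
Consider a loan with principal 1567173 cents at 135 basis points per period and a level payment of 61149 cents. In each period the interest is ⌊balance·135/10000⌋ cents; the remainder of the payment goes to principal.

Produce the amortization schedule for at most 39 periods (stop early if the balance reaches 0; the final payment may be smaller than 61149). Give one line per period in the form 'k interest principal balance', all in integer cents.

1. interest=⌊1567173·135/10000⌋=21156; principal=61149-21156=39993; balance=1567173-39993=1527180
2. interest=⌊1527180·135/10000⌋=20616; principal=61149-20616=40533; balance=1527180-40533=1486647
3. interest=⌊1486647·135/10000⌋=20069; principal=61149-20069=41080; balance=1486647-41080=1445567
4. interest=⌊1445567·135/10000⌋=19515; principal=61149-19515=41634; balance=1445567-41634=1403933
5. interest=⌊1403933·135/10000⌋=18953; principal=61149-18953=42196; balance=1403933-42196=1361737
6. interest=⌊1361737·135/10000⌋=18383; principal=61149-18383=42766; balance=1361737-42766=1318971
7. interest=⌊1318971·135/10000⌋=17806; principal=61149-17806=43343; balance=1318971-43343=1275628
8. interest=⌊1275628·135/10000⌋=17220; principal=61149-17220=43929; balance=1275628-43929=1231699
9. interest=⌊1231699·135/10000⌋=16627; principal=61149-16627=44522; balance=1231699-44522=1187177
10. interest=⌊1187177·135/10000⌋=16026; principal=61149-16026=45123; balance=1187177-45123=1142054
11. interest=⌊1142054·135/10000⌋=15417; principal=61149-15417=45732; balance=1142054-45732=1096322
12. interest=⌊1096322·135/10000⌋=14800; principal=61149-14800=46349; balance=1096322-46349=1049973
13. interest=⌊1049973·135/10000⌋=14174; principal=61149-14174=46975; balance=1049973-46975=1002998
14. interest=⌊1002998·135/10000⌋=13540; principal=61149-13540=47609; balance=1002998-47609=955389
15. interest=⌊955389·135/10000⌋=12897; principal=61149-12897=48252; balance=955389-48252=907137
16. interest=⌊907137·135/10000⌋=12246; principal=61149-12246=48903; balance=907137-48903=858234
17. interest=⌊858234·135/10000⌋=11586; principal=61149-11586=49563; balance=858234-49563=808671
18. interest=⌊808671·135/10000⌋=10917; principal=61149-10917=50232; balance=808671-50232=758439
19. interest=⌊758439·135/10000⌋=10238; principal=61149-10238=50911; balance=758439-50911=707528
20. interest=⌊707528·135/10000⌋=9551; principal=61149-9551=51598; balance=707528-51598=655930
21. interest=⌊655930·135/10000⌋=8855; principal=61149-8855=52294; balance=655930-52294=603636
22. interest=⌊603636·135/10000⌋=8149; principal=61149-8149=53000; balance=603636-53000=550636
23. interest=⌊550636·135/10000⌋=7433; principal=61149-7433=53716; balance=550636-53716=496920
24. interest=⌊496920·135/10000⌋=6708; principal=61149-6708=54441; balance=496920-54441=442479
25. interest=⌊442479·135/10000⌋=5973; principal=61149-5973=55176; balance=442479-55176=387303
26. interest=⌊387303·135/10000⌋=5228; principal=61149-5228=55921; balance=387303-55921=331382
27. interest=⌊331382·135/10000⌋=4473; principal=61149-4473=56676; balance=331382-56676=274706
28. interest=⌊274706·135/10000⌋=3708; principal=61149-3708=57441; balance=274706-57441=217265
29. interest=⌊217265·135/10000⌋=2933; principal=61149-2933=58216; balance=217265-58216=159049
30. interest=⌊159049·135/10000⌋=2147; principal=61149-2147=59002; balance=159049-59002=100047
31. interest=⌊100047·135/10000⌋=1350; principal=61149-1350=59799; balance=100047-59799=40248
32. interest=⌊40248·135/10000⌋=543; principal=min(61149-543,40248)=40248; balance=40248-40248=0

1 21156 39993 1527180
2 20616 40533 1486647
3 20069 41080 1445567
4 19515 41634 1403933
5 18953 42196 1361737
6 18383 42766 1318971
7 17806 43343 1275628
8 17220 43929 1231699
9 16627 44522 1187177
10 16026 45123 1142054
11 15417 45732 1096322
12 14800 46349 1049973
13 14174 46975 1002998
14 13540 47609 955389
15 12897 48252 907137
16 12246 48903 858234
17 11586 49563 808671
18 10917 50232 758439
19 10238 50911 707528
20 9551 51598 655930
21 8855 52294 603636
22 8149 53000 550636
23 7433 53716 496920
24 6708 54441 442479
25 5973 55176 387303
26 5228 55921 331382
27 4473 56676 274706
28 3708 57441 217265
29 2933 58216 159049
30 2147 59002 100047
31 1350 59799 40248
32 543 40248 0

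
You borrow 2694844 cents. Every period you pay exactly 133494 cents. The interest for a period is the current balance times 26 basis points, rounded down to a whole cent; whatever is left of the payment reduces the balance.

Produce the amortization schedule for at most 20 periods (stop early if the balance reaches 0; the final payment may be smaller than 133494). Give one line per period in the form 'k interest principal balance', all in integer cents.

1. interest=⌊2694844·26/10000⌋=7006; principal=133494-7006=126488; balance=2694844-126488=2568356
2. interest=⌊2568356·26/10000⌋=6677; principal=133494-6677=126817; balance=2568356-126817=2441539
3. interest=⌊2441539·26/10000⌋=6348; principal=133494-6348=127146; balance=2441539-127146=2314393
4. interest=⌊2314393·26/10000⌋=6017; principal=133494-6017=127477; balance=2314393-127477=2186916
5. interest=⌊2186916·26/10000⌋=5685; principal=133494-5685=127809; balance=2186916-127809=2059107
6. interest=⌊2059107·26/10000⌋=5353; principal=133494-5353=128141; balance=2059107-128141=1930966
7. interest=⌊1930966·26/10000⌋=5020; principal=133494-5020=128474; balance=1930966-128474=1802492
8. interest=⌊1802492·26/10000⌋=4686; principal=133494-4686=128808; balance=1802492-128808=1673684
9. interest=⌊1673684·26/10000⌋=4351; principal=133494-4351=129143; balance=1673684-129143=1544541
10. interest=⌊1544541·26/10000⌋=4015; principal=133494-4015=129479; balance=1544541-129479=1415062
11. interest=⌊1415062·26/10000⌋=3679; principal=133494-3679=129815; balance=1415062-129815=1285247
12. interest=⌊1285247·26/10000⌋=3341; principal=133494-3341=130153; balance=1285247-130153=1155094
13. interest=⌊1155094·26/10000⌋=3003; principal=133494-3003=130491; balance=1155094-130491=1024603
14. interest=⌊1024603·26/10000⌋=2663; principal=133494-2663=130831; balance=1024603-130831=893772
15. interest=⌊893772·26/10000⌋=2323; principal=133494-2323=131171; balance=893772-131171=762601
16. interest=⌊762601·26/10000⌋=1982; principal=133494-1982=131512; balance=762601-131512=631089
17. interest=⌊631089·26/10000⌋=1640; principal=133494-1640=131854; balance=631089-131854=499235
18. interest=⌊499235·26/10000⌋=1298; principal=133494-1298=132196; balance=499235-132196=367039
19. interest=⌊367039·26/10000⌋=954; principal=133494-954=132540; balance=367039-132540=234499
20. interest=⌊234499·26/10000⌋=609; principal=133494-609=132885; balance=234499-132885=101614

1 7006 126488 2568356
2 6677 126817 2441539
3 6348 127146 2314393
4 6017 127477 2186916
5 5685 127809 2059107
6 5353 128141 1930966
7 5020 128474 1802492
8 4686 128808 1673684
9 4351 129143 1544541
10 4015 129479 1415062
11 3679 129815 1285247
12 3341 130153 1155094
13 3003 130491 1024603
14 2663 130831 893772
15 2323 131171 762601
16 1982 131512 631089
17 1640 131854 499235
18 1298 132196 367039
19 954 132540 234499
20 609 132885 101614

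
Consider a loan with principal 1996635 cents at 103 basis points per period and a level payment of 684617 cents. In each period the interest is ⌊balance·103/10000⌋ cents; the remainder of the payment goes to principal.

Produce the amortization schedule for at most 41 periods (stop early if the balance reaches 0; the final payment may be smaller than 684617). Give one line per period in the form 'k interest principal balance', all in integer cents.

1. interest=⌊1996635·103/10000⌋=20565; principal=684617-20565=664052; balance=1996635-664052=1332583
2. interest=⌊1332583·103/10000⌋=13725; principal=684617-13725=670892; balance=1332583-670892=661691
3. interest=⌊661691·103/10000⌋=6815; principal=min(684617-6815,661691)=661691; balance=661691-661691=0

1 20565 664052 1332583
2 13725 670892 661691
3 6815 661691 0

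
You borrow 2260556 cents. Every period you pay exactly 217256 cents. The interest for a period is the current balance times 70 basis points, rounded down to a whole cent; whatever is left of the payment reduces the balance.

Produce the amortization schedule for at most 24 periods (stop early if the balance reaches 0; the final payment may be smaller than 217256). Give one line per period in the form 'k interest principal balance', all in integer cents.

1 15823 201433 2059123
2 14413 202843 1856280
3 12993 204263 1652017
4 11564 205692 1446325
5 10124 207132 1239193
6 8674 208582 1030611
7 7214 210042 820569
8 5743 211513 609056
9 4263 212993 396063
10 2772 214484 181579
11 1271 181579 0

1. interest=⌊2260556·70/10000⌋=15823; principal=217256-15823=201433; balance=2260556-201433=2059123
2. interest=⌊2059123·70/10000⌋=14413; principal=217256-14413=202843; balance=2059123-202843=1856280
3. interest=⌊1856280·70/10000⌋=12993; principal=217256-12993=204263; balance=1856280-204263=1652017
4. interest=⌊1652017·70/10000⌋=11564; principal=217256-11564=205692; balance=1652017-205692=1446325
5. interest=⌊1446325·70/10000⌋=10124; principal=217256-10124=207132; balance=1446325-207132=1239193
6. interest=⌊1239193·70/10000⌋=8674; principal=217256-8674=208582; balance=1239193-208582=1030611
7. interest=⌊1030611·70/10000⌋=7214; principal=217256-7214=210042; balance=1030611-210042=820569
8. interest=⌊820569·70/10000⌋=5743; principal=217256-5743=211513; balance=820569-211513=609056
9. interest=⌊609056·70/10000⌋=4263; principal=217256-4263=212993; balance=609056-212993=396063
10. interest=⌊396063·70/10000⌋=2772; principal=217256-2772=214484; balance=396063-214484=181579
11. interest=⌊181579·70/10000⌋=1271; principal=min(217256-1271,181579)=181579; balance=181579-181579=0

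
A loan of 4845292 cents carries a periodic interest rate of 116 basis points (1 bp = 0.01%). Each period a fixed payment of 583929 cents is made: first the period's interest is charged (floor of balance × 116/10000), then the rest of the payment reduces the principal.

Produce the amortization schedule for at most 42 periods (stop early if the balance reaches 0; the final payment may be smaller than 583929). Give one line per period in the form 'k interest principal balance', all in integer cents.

1 56205 527724 4317568
2 50083 533846 3783722
3 43891 540038 3243684
4 37626 546303 2697381
5 31289 552640 2144741
6 24878 559051 1585690
7 18394 565535 1020155
8 11833 572096 448059
9 5197 448059 0

1. interest=⌊4845292·116/10000⌋=56205; principal=583929-56205=527724; balance=4845292-527724=4317568
2. interest=⌊4317568·116/10000⌋=50083; principal=583929-50083=533846; balance=4317568-533846=3783722
3. interest=⌊3783722·116/10000⌋=43891; principal=583929-43891=540038; balance=3783722-540038=3243684
4. interest=⌊3243684·116/10000⌋=37626; principal=583929-37626=546303; balance=3243684-546303=2697381
5. interest=⌊2697381·116/10000⌋=31289; principal=583929-31289=552640; balance=2697381-552640=2144741
6. interest=⌊2144741·116/10000⌋=24878; principal=583929-24878=559051; balance=2144741-559051=1585690
7. interest=⌊1585690·116/10000⌋=18394; principal=583929-18394=565535; balance=1585690-565535=1020155
8. interest=⌊1020155·116/10000⌋=11833; principal=583929-11833=572096; balance=1020155-572096=448059
9. interest=⌊448059·116/10000⌋=5197; principal=min(583929-5197,448059)=448059; balance=448059-448059=0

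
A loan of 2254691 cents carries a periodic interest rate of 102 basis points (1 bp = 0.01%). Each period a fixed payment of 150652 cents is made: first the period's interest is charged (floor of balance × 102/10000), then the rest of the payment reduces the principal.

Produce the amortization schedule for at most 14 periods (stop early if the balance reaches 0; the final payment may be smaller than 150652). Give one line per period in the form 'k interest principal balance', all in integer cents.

1. interest=⌊2254691·102/10000⌋=22997; principal=150652-22997=127655; balance=2254691-127655=2127036
2. interest=⌊2127036·102/10000⌋=21695; principal=150652-21695=128957; balance=2127036-128957=1998079
3. interest=⌊1998079·102/10000⌋=20380; principal=150652-20380=130272; balance=1998079-130272=1867807
4. interest=⌊1867807·102/10000⌋=19051; principal=150652-19051=131601; balance=1867807-131601=1736206
5. interest=⌊1736206·102/10000⌋=17709; principal=150652-17709=132943; balance=1736206-132943=1603263
6. interest=⌊1603263·102/10000⌋=16353; principal=150652-16353=134299; balance=1603263-134299=1468964
7. interest=⌊1468964·102/10000⌋=14983; principal=150652-14983=135669; balance=1468964-135669=1333295
8. interest=⌊1333295·102/10000⌋=13599; principal=150652-13599=137053; balance=1333295-137053=1196242
9. interest=⌊1196242·102/10000⌋=12201; principal=150652-12201=138451; balance=1196242-138451=1057791
10. interest=⌊1057791·102/10000⌋=10789; principal=150652-10789=139863; balance=1057791-139863=917928
11. interest=⌊917928·102/10000⌋=9362; principal=150652-9362=141290; balance=917928-141290=776638
12. interest=⌊776638·102/10000⌋=7921; principal=150652-7921=142731; balance=776638-142731=633907
13. interest=⌊633907·102/10000⌋=6465; principal=150652-6465=144187; balance=633907-144187=489720
14. interest=⌊489720·102/10000⌋=4995; principal=150652-4995=145657; balance=489720-145657=344063

1 22997 127655 2127036
2 21695 128957 1998079
3 20380 130272 1867807
4 19051 131601 1736206
5 17709 132943 1603263
6 16353 134299 1468964
7 14983 135669 1333295
8 13599 137053 1196242
9 12201 138451 1057791
10 10789 139863 917928
11 9362 141290 776638
12 7921 142731 633907
13 6465 144187 489720
14 4995 145657 344063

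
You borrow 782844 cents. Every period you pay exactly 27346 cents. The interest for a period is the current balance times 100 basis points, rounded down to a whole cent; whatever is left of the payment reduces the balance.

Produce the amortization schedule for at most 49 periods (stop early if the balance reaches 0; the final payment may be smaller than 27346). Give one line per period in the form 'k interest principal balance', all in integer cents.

1. interest=⌊782844·100/10000⌋=7828; principal=27346-7828=19518; balance=782844-19518=763326
2. interest=⌊763326·100/10000⌋=7633; principal=27346-7633=19713; balance=763326-19713=743613
3. interest=⌊743613·100/10000⌋=7436; principal=27346-7436=19910; balance=743613-19910=723703
4. interest=⌊723703·100/10000⌋=7237; principal=27346-7237=20109; balance=723703-20109=703594
5. interest=⌊703594·100/10000⌋=7035; principal=27346-7035=20311; balance=703594-20311=683283
6. interest=⌊683283·100/10000⌋=6832; principal=27346-6832=20514; balance=683283-20514=662769
7. interest=⌊662769·100/10000⌋=6627; principal=27346-6627=20719; balance=662769-20719=642050
8. interest=⌊642050·100/10000⌋=6420; principal=27346-6420=20926; balance=642050-20926=621124
9. interest=⌊621124·100/10000⌋=6211; principal=27346-6211=21135; balance=621124-21135=599989
10. interest=⌊599989·100/10000⌋=5999; principal=27346-5999=21347; balance=599989-21347=578642
11. interest=⌊578642·100/10000⌋=5786; principal=27346-5786=21560; balance=578642-21560=557082
12. interest=⌊557082·100/10000⌋=5570; principal=27346-5570=21776; balance=557082-21776=535306
13. interest=⌊535306·100/10000⌋=5353; principal=27346-5353=21993; balance=535306-21993=513313
14. interest=⌊513313·100/10000⌋=5133; principal=27346-5133=22213; balance=513313-22213=491100
15. interest=⌊491100·100/10000⌋=4911; principal=27346-4911=22435; balance=491100-22435=468665
16. interest=⌊468665·100/10000⌋=4686; principal=27346-4686=22660; balance=468665-22660=446005
17. interest=⌊446005·100/10000⌋=4460; principal=27346-4460=22886; balance=446005-22886=423119
18. interest=⌊423119·100/10000⌋=4231; principal=27346-4231=23115; balance=423119-23115=400004
19. interest=⌊400004·100/10000⌋=4000; principal=27346-4000=23346; balance=400004-23346=376658
20. interest=⌊376658·100/10000⌋=3766; principal=27346-3766=23580; balance=376658-23580=353078
21. interest=⌊353078·100/10000⌋=3530; principal=27346-3530=23816; balance=353078-23816=329262
22. interest=⌊329262·100/10000⌋=3292; principal=27346-3292=24054; balance=329262-24054=305208
23. interest=⌊305208·100/10000⌋=3052; principal=27346-3052=24294; balance=305208-24294=280914
24. interest=⌊280914·100/10000⌋=2809; principal=27346-2809=24537; balance=280914-24537=256377
25. interest=⌊256377·100/10000⌋=2563; principal=27346-2563=24783; balance=256377-24783=231594
26. interest=⌊231594·100/10000⌋=2315; principal=27346-2315=25031; balance=231594-25031=206563
27. interest=⌊206563·100/10000⌋=2065; principal=27346-2065=25281; balance=206563-25281=181282
28. interest=⌊181282·100/10000⌋=1812; principal=27346-1812=25534; balance=181282-25534=155748
29. interest=⌊155748·100/10000⌋=1557; principal=27346-1557=25789; balance=155748-25789=129959
30. interest=⌊129959·100/10000⌋=1299; principal=27346-1299=26047; balance=129959-26047=103912
31. interest=⌊103912·100/10000⌋=1039; principal=27346-1039=26307; balance=103912-26307=77605
32. interest=⌊77605·100/10000⌋=776; principal=27346-776=26570; balance=77605-26570=51035
33. interest=⌊51035·100/10000⌋=510; principal=27346-510=26836; balance=51035-26836=24199
34. interest=⌊24199·100/10000⌋=241; principal=min(27346-241,24199)=24199; balance=24199-24199=0

1 7828 19518 763326
2 7633 19713 743613
3 7436 19910 723703
4 7237 20109 703594
5 7035 20311 683283
6 6832 20514 662769
7 6627 20719 642050
8 6420 20926 621124
9 6211 21135 599989
10 5999 21347 578642
11 5786 21560 557082
12 5570 21776 535306
13 5353 21993 513313
14 5133 22213 491100
15 4911 22435 468665
16 4686 22660 446005
17 4460 22886 423119
18 4231 23115 400004
19 4000 23346 376658
20 3766 23580 353078
21 3530 23816 329262
22 3292 24054 305208
23 3052 24294 280914
24 2809 24537 256377
25 2563 24783 231594
26 2315 25031 206563
27 2065 25281 181282
28 1812 25534 155748
29 1557 25789 129959
30 1299 26047 103912
31 1039 26307 77605
32 776 26570 51035
33 510 26836 24199
34 241 24199 0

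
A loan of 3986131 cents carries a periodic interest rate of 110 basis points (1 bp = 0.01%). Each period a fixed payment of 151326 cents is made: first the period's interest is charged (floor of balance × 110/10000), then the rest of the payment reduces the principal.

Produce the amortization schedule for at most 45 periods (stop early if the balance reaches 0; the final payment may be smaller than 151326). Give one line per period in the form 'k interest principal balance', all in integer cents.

1. interest=⌊3986131·110/10000⌋=43847; principal=151326-43847=107479; balance=3986131-107479=3878652
2. interest=⌊3878652·110/10000⌋=42665; principal=151326-42665=108661; balance=3878652-108661=3769991
3. interest=⌊3769991·110/10000⌋=41469; principal=151326-41469=109857; balance=3769991-109857=3660134
4. interest=⌊3660134·110/10000⌋=40261; principal=151326-40261=111065; balance=3660134-111065=3549069
5. interest=⌊3549069·110/10000⌋=39039; principal=151326-39039=112287; balance=3549069-112287=3436782
6. interest=⌊3436782·110/10000⌋=37804; principal=151326-37804=113522; balance=3436782-113522=3323260
7. interest=⌊3323260·110/10000⌋=36555; principal=151326-36555=114771; balance=3323260-114771=3208489
8. interest=⌊3208489·110/10000⌋=35293; principal=151326-35293=116033; balance=3208489-116033=3092456
9. interest=⌊3092456·110/10000⌋=34017; principal=151326-34017=117309; balance=3092456-117309=2975147
10. interest=⌊2975147·110/10000⌋=32726; principal=151326-32726=118600; balance=2975147-118600=2856547
11. interest=⌊2856547·110/10000⌋=31422; principal=151326-31422=119904; balance=2856547-119904=2736643
12. interest=⌊2736643·110/10000⌋=30103; principal=151326-30103=121223; balance=2736643-121223=2615420
13. interest=⌊2615420·110/10000⌋=28769; principal=151326-28769=122557; balance=2615420-122557=2492863
14. interest=⌊2492863·110/10000⌋=27421; principal=151326-27421=123905; balance=2492863-123905=2368958
15. interest=⌊2368958·110/10000⌋=26058; principal=151326-26058=125268; balance=2368958-125268=2243690
16. interest=⌊2243690·110/10000⌋=24680; principal=151326-24680=126646; balance=2243690-126646=2117044
17. interest=⌊2117044·110/10000⌋=23287; principal=151326-23287=128039; balance=2117044-128039=1989005
18. interest=⌊1989005·110/10000⌋=21879; principal=151326-21879=129447; balance=1989005-129447=1859558
19. interest=⌊1859558·110/10000⌋=20455; principal=151326-20455=130871; balance=1859558-130871=1728687
20. interest=⌊1728687·110/10000⌋=19015; principal=151326-19015=132311; balance=1728687-132311=1596376
21. interest=⌊1596376·110/10000⌋=17560; principal=151326-17560=133766; balance=1596376-133766=1462610
22. interest=⌊1462610·110/10000⌋=16088; principal=151326-16088=135238; balance=1462610-135238=1327372
23. interest=⌊1327372·110/10000⌋=14601; principal=151326-14601=136725; balance=1327372-136725=1190647
24. interest=⌊1190647·110/10000⌋=13097; principal=151326-13097=138229; balance=1190647-138229=1052418
25. interest=⌊1052418·110/10000⌋=11576; principal=151326-11576=139750; balance=1052418-139750=912668
26. interest=⌊912668·110/10000⌋=10039; principal=151326-10039=141287; balance=912668-141287=771381
27. interest=⌊771381·110/10000⌋=8485; principal=151326-8485=142841; balance=771381-142841=628540
28. interest=⌊628540·110/10000⌋=6913; principal=151326-6913=144413; balance=628540-144413=484127
29. interest=⌊484127·110/10000⌋=5325; principal=151326-5325=146001; balance=484127-146001=338126
30. interest=⌊338126·110/10000⌋=3719; principal=151326-3719=147607; balance=338126-147607=190519
31. interest=⌊190519·110/10000⌋=2095; principal=151326-2095=149231; balance=190519-149231=41288
32. interest=⌊41288·110/10000⌋=454; principal=min(151326-454,41288)=41288; balance=41288-41288=0

1 43847 107479 3878652
2 42665 108661 3769991
3 41469 109857 3660134
4 40261 111065 3549069
5 39039 112287 3436782
6 37804 113522 3323260
7 36555 114771 3208489
8 35293 116033 3092456
9 34017 117309 2975147
10 32726 118600 2856547
11 31422 119904 2736643
12 30103 121223 2615420
13 28769 122557 2492863
14 27421 123905 2368958
15 26058 125268 2243690
16 24680 126646 2117044
17 23287 128039 1989005
18 21879 129447 1859558
19 20455 130871 1728687
20 19015 132311 1596376
21 17560 133766 1462610
22 16088 135238 1327372
23 14601 136725 1190647
24 13097 138229 1052418
25 11576 139750 912668
26 10039 141287 771381
27 8485 142841 628540
28 6913 144413 484127
29 5325 146001 338126
30 3719 147607 190519
31 2095 149231 41288
32 454 41288 0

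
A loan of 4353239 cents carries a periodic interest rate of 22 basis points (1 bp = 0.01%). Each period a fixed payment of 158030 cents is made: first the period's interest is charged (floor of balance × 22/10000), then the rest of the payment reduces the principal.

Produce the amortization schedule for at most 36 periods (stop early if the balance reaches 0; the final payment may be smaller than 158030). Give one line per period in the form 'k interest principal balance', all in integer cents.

1. interest=⌊4353239·22/10000⌋=9577; principal=158030-9577=148453; balance=4353239-148453=4204786
2. interest=⌊4204786·22/10000⌋=9250; principal=158030-9250=148780; balance=4204786-148780=4056006
3. interest=⌊4056006·22/10000⌋=8923; principal=158030-8923=149107; balance=4056006-149107=3906899
4. interest=⌊3906899·22/10000⌋=8595; principal=158030-8595=149435; balance=3906899-149435=3757464
5. interest=⌊3757464·22/10000⌋=8266; principal=158030-8266=149764; balance=3757464-149764=3607700
6. interest=⌊3607700·22/10000⌋=7936; principal=158030-7936=150094; balance=3607700-150094=3457606
7. interest=⌊3457606·22/10000⌋=7606; principal=158030-7606=150424; balance=3457606-150424=3307182
8. interest=⌊3307182·22/10000⌋=7275; principal=158030-7275=150755; balance=3307182-150755=3156427
9. interest=⌊3156427·22/10000⌋=6944; principal=158030-6944=151086; balance=3156427-151086=3005341
10. interest=⌊3005341·22/10000⌋=6611; principal=158030-6611=151419; balance=3005341-151419=2853922
11. interest=⌊2853922·22/10000⌋=6278; principal=158030-6278=151752; balance=2853922-151752=2702170
12. interest=⌊2702170·22/10000⌋=5944; principal=158030-5944=152086; balance=2702170-152086=2550084
13. interest=⌊2550084·22/10000⌋=5610; principal=158030-5610=152420; balance=2550084-152420=2397664
14. interest=⌊2397664·22/10000⌋=5274; principal=158030-5274=152756; balance=2397664-152756=2244908
15. interest=⌊2244908·22/10000⌋=4938; principal=158030-4938=153092; balance=2244908-153092=2091816
16. interest=⌊2091816·22/10000⌋=4601; principal=158030-4601=153429; balance=2091816-153429=1938387
17. interest=⌊1938387·22/10000⌋=4264; principal=158030-4264=153766; balance=1938387-153766=1784621
18. interest=⌊1784621·22/10000⌋=3926; principal=158030-3926=154104; balance=1784621-154104=1630517
19. interest=⌊1630517·22/10000⌋=3587; principal=158030-3587=154443; balance=1630517-154443=1476074
20. interest=⌊1476074·22/10000⌋=3247; principal=158030-3247=154783; balance=1476074-154783=1321291
21. interest=⌊1321291·22/10000⌋=2906; principal=158030-2906=155124; balance=1321291-155124=1166167
22. interest=⌊1166167·22/10000⌋=2565; principal=158030-2565=155465; balance=1166167-155465=1010702
23. interest=⌊1010702·22/10000⌋=2223; principal=158030-2223=155807; balance=1010702-155807=854895
24. interest=⌊854895·22/10000⌋=1880; principal=158030-1880=156150; balance=854895-156150=698745
25. interest=⌊698745·22/10000⌋=1537; principal=158030-1537=156493; balance=698745-156493=542252
26. interest=⌊542252·22/10000⌋=1192; principal=158030-1192=156838; balance=542252-156838=385414
27. interest=⌊385414·22/10000⌋=847; principal=158030-847=157183; balance=385414-157183=228231
28. interest=⌊228231·22/10000⌋=502; principal=158030-502=157528; balance=228231-157528=70703
29. interest=⌊70703·22/10000⌋=155; principal=min(158030-155,70703)=70703; balance=70703-70703=0

1 9577 148453 4204786
2 9250 148780 4056006
3 8923 149107 3906899
4 8595 149435 3757464
5 8266 149764 3607700
6 7936 150094 3457606
7 7606 150424 3307182
8 7275 150755 3156427
9 6944 151086 3005341
10 6611 151419 2853922
11 6278 151752 2702170
12 5944 152086 2550084
13 5610 152420 2397664
14 5274 152756 2244908
15 4938 153092 2091816
16 4601 153429 1938387
17 4264 153766 1784621
18 3926 154104 1630517
19 3587 154443 1476074
20 3247 154783 1321291
21 2906 155124 1166167
22 2565 155465 1010702
23 2223 155807 854895
24 1880 156150 698745
25 1537 156493 542252
26 1192 156838 385414
27 847 157183 228231
28 502 157528 70703
29 155 70703 0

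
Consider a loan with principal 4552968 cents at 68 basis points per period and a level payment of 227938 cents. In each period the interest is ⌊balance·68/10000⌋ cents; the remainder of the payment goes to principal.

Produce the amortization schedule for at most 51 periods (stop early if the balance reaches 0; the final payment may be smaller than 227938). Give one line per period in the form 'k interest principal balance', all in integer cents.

1 30960 196978 4355990
2 29620 198318 4157672
3 28272 199666 3958006
4 26914 201024 3756982
5 25547 202391 3554591
6 24171 203767 3350824
7 22785 205153 3145671
8 21390 206548 2939123
9 19986 207952 2731171
10 18571 209367 2521804
11 17148 210790 2311014
12 15714 212224 2098790
13 14271 213667 1885123
14 12818 215120 1670003
15 11356 216582 1453421
16 9883 218055 1235366
17 8400 219538 1015828
18 6907 221031 794797
19 5404 222534 572263
20 3891 224047 348216
21 2367 225571 122645
22 833 122645 0

1. interest=⌊4552968·68/10000⌋=30960; principal=227938-30960=196978; balance=4552968-196978=4355990
2. interest=⌊4355990·68/10000⌋=29620; principal=227938-29620=198318; balance=4355990-198318=4157672
3. interest=⌊4157672·68/10000⌋=28272; principal=227938-28272=199666; balance=4157672-199666=3958006
4. interest=⌊3958006·68/10000⌋=26914; principal=227938-26914=201024; balance=3958006-201024=3756982
5. interest=⌊3756982·68/10000⌋=25547; principal=227938-25547=202391; balance=3756982-202391=3554591
6. interest=⌊3554591·68/10000⌋=24171; principal=227938-24171=203767; balance=3554591-203767=3350824
7. interest=⌊3350824·68/10000⌋=22785; principal=227938-22785=205153; balance=3350824-205153=3145671
8. interest=⌊3145671·68/10000⌋=21390; principal=227938-21390=206548; balance=3145671-206548=2939123
9. interest=⌊2939123·68/10000⌋=19986; principal=227938-19986=207952; balance=2939123-207952=2731171
10. interest=⌊2731171·68/10000⌋=18571; principal=227938-18571=209367; balance=2731171-209367=2521804
11. interest=⌊2521804·68/10000⌋=17148; principal=227938-17148=210790; balance=2521804-210790=2311014
12. interest=⌊2311014·68/10000⌋=15714; principal=227938-15714=212224; balance=2311014-212224=2098790
13. interest=⌊2098790·68/10000⌋=14271; principal=227938-14271=213667; balance=2098790-213667=1885123
14. interest=⌊1885123·68/10000⌋=12818; principal=227938-12818=215120; balance=1885123-215120=1670003
15. interest=⌊1670003·68/10000⌋=11356; principal=227938-11356=216582; balance=1670003-216582=1453421
16. interest=⌊1453421·68/10000⌋=9883; principal=227938-9883=218055; balance=1453421-218055=1235366
17. interest=⌊1235366·68/10000⌋=8400; principal=227938-8400=219538; balance=1235366-219538=1015828
18. interest=⌊1015828·68/10000⌋=6907; principal=227938-6907=221031; balance=1015828-221031=794797
19. interest=⌊794797·68/10000⌋=5404; principal=227938-5404=222534; balance=794797-222534=572263
20. interest=⌊572263·68/10000⌋=3891; principal=227938-3891=224047; balance=572263-224047=348216
21. interest=⌊348216·68/10000⌋=2367; principal=227938-2367=225571; balance=348216-225571=122645
22. interest=⌊122645·68/10000⌋=833; principal=min(227938-833,122645)=122645; balance=122645-122645=0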